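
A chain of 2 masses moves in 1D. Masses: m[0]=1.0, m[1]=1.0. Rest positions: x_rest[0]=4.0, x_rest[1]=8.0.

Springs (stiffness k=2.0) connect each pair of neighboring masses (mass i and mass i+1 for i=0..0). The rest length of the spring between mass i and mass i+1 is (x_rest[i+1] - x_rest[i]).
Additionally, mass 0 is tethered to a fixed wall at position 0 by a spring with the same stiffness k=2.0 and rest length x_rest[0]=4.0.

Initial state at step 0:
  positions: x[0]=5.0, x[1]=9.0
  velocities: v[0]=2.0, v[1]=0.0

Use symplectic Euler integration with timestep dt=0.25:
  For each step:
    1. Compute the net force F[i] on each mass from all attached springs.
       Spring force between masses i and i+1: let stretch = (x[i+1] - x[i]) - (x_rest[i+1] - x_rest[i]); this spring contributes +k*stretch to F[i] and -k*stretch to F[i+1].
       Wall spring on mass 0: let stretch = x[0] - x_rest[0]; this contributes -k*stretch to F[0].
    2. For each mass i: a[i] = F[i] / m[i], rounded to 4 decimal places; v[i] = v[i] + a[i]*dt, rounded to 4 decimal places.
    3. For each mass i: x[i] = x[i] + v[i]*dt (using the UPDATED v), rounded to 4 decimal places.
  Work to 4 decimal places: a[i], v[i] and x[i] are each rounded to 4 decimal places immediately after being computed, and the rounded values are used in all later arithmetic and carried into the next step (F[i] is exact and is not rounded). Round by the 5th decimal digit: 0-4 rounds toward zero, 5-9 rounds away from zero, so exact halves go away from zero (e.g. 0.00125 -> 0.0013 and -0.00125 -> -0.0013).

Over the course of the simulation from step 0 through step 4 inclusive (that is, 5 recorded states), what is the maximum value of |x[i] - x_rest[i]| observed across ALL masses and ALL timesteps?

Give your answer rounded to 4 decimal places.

Step 0: x=[5.0000 9.0000] v=[2.0000 0.0000]
Step 1: x=[5.3750 9.0000] v=[1.5000 0.0000]
Step 2: x=[5.5313 9.0469] v=[0.6250 0.1875]
Step 3: x=[5.4356 9.1543] v=[-0.3829 0.4297]
Step 4: x=[5.1253 9.2969] v=[-1.2414 0.5704]
Max displacement = 1.5313

Answer: 1.5313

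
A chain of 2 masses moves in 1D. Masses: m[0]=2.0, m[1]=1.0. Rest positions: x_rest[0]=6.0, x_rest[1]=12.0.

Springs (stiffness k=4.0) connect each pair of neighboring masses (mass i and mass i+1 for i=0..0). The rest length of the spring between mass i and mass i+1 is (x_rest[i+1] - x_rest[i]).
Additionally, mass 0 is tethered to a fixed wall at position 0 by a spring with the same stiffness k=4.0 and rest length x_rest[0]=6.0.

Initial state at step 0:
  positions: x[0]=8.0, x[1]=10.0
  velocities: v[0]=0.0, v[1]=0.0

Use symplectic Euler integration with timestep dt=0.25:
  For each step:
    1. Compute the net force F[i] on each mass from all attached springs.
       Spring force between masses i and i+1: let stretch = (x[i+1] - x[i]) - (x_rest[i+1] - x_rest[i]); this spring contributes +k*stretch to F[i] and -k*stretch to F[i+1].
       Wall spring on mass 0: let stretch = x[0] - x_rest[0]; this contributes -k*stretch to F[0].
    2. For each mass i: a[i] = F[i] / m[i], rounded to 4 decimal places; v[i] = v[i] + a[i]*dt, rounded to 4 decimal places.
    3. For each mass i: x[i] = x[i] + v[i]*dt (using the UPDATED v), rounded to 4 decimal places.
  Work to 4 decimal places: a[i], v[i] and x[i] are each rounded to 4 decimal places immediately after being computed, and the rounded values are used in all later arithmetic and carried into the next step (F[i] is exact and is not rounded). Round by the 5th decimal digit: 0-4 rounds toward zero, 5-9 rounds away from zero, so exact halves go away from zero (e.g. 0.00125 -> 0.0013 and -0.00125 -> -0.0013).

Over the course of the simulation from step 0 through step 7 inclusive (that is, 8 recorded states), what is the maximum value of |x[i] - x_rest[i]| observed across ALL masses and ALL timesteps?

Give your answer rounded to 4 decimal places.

Answer: 2.6699

Derivation:
Step 0: x=[8.0000 10.0000] v=[0.0000 0.0000]
Step 1: x=[7.2500 11.0000] v=[-3.0000 4.0000]
Step 2: x=[6.0625 12.5625] v=[-4.7500 6.2500]
Step 3: x=[4.9297 14.0000] v=[-4.5313 5.7500]
Step 4: x=[4.3145 14.6699] v=[-2.4610 2.6797]
Step 5: x=[4.4544 14.2510] v=[0.5595 -1.6757]
Step 6: x=[5.2621 12.8829] v=[3.2306 -5.4723]
Step 7: x=[6.3646 11.1096] v=[4.4100 -7.0931]
Max displacement = 2.6699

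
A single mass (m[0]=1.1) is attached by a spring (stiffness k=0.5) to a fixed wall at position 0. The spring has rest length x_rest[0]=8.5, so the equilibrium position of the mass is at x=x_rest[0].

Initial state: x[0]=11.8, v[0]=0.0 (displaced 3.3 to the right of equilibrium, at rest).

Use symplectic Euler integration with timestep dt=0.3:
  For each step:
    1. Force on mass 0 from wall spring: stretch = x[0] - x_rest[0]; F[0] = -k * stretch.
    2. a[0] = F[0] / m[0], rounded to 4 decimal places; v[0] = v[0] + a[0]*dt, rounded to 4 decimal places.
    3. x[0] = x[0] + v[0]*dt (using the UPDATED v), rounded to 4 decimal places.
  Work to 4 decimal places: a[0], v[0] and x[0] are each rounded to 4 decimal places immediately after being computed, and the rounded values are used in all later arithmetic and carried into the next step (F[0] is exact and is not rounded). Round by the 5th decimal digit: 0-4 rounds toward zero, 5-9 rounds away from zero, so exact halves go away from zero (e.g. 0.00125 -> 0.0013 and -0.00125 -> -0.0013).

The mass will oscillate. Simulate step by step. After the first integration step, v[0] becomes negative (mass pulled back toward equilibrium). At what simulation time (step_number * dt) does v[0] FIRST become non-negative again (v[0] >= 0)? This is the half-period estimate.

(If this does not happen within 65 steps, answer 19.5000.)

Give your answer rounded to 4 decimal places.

Answer: 4.8000

Derivation:
Step 0: x=[11.8000] v=[0.0000]
Step 1: x=[11.6650] v=[-0.4500]
Step 2: x=[11.4005] v=[-0.8816]
Step 3: x=[11.0174] v=[-1.2771]
Step 4: x=[10.5313] v=[-1.6204]
Step 5: x=[9.9621] v=[-1.8974]
Step 6: x=[9.3331] v=[-2.0968]
Step 7: x=[8.6700] v=[-2.2104]
Step 8: x=[7.9999] v=[-2.2336]
Step 9: x=[7.3503] v=[-2.1654]
Step 10: x=[6.7477] v=[-2.0086]
Step 11: x=[6.2168] v=[-1.7697]
Step 12: x=[5.7793] v=[-1.4584]
Step 13: x=[5.4531] v=[-1.0874]
Step 14: x=[5.2515] v=[-0.6719]
Step 15: x=[5.1828] v=[-0.2289]
Step 16: x=[5.2498] v=[0.2234]
First v>=0 after going negative at step 16, time=4.8000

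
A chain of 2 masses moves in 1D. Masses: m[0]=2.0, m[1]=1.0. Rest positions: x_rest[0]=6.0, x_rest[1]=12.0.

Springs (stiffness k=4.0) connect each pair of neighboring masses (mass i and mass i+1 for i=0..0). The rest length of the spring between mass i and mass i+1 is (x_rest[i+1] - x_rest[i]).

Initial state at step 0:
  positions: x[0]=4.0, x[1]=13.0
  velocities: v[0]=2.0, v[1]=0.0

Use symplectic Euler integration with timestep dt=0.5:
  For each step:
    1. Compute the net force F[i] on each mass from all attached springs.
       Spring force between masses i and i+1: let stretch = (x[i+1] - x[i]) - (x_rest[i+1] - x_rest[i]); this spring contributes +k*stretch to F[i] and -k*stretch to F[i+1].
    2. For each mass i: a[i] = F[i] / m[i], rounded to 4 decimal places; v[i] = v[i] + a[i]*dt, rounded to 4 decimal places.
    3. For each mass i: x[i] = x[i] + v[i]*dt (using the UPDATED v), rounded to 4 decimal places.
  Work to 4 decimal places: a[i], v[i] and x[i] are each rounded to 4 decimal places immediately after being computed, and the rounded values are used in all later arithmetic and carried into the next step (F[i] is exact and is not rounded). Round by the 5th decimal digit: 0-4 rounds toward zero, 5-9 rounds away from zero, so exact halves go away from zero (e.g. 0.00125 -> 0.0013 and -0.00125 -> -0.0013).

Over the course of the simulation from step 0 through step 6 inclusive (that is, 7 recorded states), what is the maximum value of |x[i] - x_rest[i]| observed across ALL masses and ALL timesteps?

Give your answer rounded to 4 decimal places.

Answer: 4.6250

Derivation:
Step 0: x=[4.0000 13.0000] v=[2.0000 0.0000]
Step 1: x=[6.5000 10.0000] v=[5.0000 -6.0000]
Step 2: x=[7.7500 9.5000] v=[2.5000 -1.0000]
Step 3: x=[6.8750 13.2500] v=[-1.7500 7.5000]
Step 4: x=[6.1875 16.6250] v=[-1.3750 6.7500]
Step 5: x=[7.7188 15.5625] v=[3.0625 -2.1250]
Step 6: x=[10.1719 12.6563] v=[4.9062 -5.8124]
Max displacement = 4.6250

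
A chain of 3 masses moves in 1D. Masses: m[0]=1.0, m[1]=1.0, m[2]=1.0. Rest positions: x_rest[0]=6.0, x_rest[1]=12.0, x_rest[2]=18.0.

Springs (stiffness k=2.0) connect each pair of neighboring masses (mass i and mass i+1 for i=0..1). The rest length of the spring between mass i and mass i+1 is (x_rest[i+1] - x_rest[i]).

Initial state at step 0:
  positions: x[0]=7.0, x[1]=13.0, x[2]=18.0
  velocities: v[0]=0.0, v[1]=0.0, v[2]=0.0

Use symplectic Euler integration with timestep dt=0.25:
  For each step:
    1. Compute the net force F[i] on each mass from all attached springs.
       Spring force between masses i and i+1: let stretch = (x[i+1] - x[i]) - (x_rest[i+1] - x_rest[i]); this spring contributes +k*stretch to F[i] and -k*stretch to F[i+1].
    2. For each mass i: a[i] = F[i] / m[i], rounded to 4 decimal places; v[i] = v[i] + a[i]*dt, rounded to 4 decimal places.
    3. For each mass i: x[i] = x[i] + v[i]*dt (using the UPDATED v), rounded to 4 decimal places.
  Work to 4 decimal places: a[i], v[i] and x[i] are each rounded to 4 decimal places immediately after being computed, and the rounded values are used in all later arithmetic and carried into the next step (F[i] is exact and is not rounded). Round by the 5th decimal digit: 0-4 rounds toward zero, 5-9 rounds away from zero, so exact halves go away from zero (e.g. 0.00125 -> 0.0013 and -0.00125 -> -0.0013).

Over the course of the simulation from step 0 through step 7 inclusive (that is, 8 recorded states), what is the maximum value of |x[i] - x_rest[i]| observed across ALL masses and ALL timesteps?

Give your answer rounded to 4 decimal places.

Answer: 1.1261

Derivation:
Step 0: x=[7.0000 13.0000 18.0000] v=[0.0000 0.0000 0.0000]
Step 1: x=[7.0000 12.8750 18.1250] v=[0.0000 -0.5000 0.5000]
Step 2: x=[6.9844 12.6719 18.3438] v=[-0.0625 -0.8125 0.8750]
Step 3: x=[6.9297 12.4668 18.6036] v=[-0.2188 -0.8203 1.0391]
Step 4: x=[6.8171 12.3367 18.8463] v=[-0.4503 -0.5205 0.9707]
Step 5: x=[6.6445 12.3303 19.0253] v=[-0.6905 -0.0255 0.7159]
Step 6: x=[6.4326 12.4501 19.1174] v=[-0.8476 0.4791 0.3684]
Step 7: x=[6.2229 12.6511 19.1261] v=[-0.8389 0.8040 0.0348]
Max displacement = 1.1261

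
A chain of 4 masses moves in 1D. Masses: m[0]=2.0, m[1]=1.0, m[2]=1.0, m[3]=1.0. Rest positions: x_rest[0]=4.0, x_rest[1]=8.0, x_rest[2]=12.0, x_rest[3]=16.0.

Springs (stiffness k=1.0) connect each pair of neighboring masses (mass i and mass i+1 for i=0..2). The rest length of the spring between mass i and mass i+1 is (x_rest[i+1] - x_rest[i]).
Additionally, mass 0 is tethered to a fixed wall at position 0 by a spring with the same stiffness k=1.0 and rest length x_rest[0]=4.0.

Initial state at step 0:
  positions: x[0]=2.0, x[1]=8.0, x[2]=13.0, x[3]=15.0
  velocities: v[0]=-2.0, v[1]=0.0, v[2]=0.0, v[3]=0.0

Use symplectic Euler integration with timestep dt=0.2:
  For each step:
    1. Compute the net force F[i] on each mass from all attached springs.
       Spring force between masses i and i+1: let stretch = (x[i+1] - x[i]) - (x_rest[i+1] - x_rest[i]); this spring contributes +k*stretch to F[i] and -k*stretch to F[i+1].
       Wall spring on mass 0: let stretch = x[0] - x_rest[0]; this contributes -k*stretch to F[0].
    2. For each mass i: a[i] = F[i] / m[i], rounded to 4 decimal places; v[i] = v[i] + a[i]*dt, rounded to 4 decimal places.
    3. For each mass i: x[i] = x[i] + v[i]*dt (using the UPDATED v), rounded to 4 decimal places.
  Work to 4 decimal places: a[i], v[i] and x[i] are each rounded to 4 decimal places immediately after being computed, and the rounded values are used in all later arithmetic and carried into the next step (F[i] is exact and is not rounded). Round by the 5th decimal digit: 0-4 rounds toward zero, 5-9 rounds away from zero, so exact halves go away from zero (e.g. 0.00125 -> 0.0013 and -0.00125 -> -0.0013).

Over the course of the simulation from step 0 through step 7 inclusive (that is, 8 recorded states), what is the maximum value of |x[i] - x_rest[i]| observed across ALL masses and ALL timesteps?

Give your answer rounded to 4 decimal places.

Answer: 2.7044

Derivation:
Step 0: x=[2.0000 8.0000 13.0000 15.0000] v=[-2.0000 0.0000 0.0000 0.0000]
Step 1: x=[1.6800 7.9600 12.8800 15.0800] v=[-1.6000 -0.2000 -0.6000 0.4000]
Step 2: x=[1.4520 7.8656 12.6512 15.2320] v=[-1.1400 -0.4720 -1.1440 0.7600]
Step 3: x=[1.3232 7.7061 12.3342 15.4408] v=[-0.6438 -0.7976 -1.5850 1.0438]
Step 4: x=[1.2956 7.4764 11.9563 15.6853] v=[-0.1378 -1.1486 -1.8893 1.2225]
Step 5: x=[1.3657 7.1786 11.5484 15.9406] v=[0.3507 -1.4888 -2.0395 1.2767]
Step 6: x=[1.5248 6.8231 11.1414 16.1803] v=[0.7954 -1.7774 -2.0350 1.1983]
Step 7: x=[1.7594 6.4284 10.7632 16.3784] v=[1.1728 -1.9734 -1.8909 0.9905]
Max displacement = 2.7044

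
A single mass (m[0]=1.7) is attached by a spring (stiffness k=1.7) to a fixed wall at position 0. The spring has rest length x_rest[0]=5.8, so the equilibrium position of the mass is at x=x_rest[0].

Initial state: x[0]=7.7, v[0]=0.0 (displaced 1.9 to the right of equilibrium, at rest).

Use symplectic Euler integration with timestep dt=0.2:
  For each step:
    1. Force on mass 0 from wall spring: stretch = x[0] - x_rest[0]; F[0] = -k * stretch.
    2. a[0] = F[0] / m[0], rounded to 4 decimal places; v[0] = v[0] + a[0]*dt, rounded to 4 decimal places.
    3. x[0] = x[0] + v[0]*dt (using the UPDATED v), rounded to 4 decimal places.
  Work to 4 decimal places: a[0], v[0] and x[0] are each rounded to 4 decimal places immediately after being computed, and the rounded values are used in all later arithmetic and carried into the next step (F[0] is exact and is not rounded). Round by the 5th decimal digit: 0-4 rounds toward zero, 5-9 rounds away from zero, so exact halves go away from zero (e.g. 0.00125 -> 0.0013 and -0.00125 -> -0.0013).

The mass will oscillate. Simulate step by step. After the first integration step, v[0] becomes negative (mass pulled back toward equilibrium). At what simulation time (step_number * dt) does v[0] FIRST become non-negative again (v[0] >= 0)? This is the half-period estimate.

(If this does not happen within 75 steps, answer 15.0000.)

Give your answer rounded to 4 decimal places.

Answer: 3.2000

Derivation:
Step 0: x=[7.7000] v=[0.0000]
Step 1: x=[7.6240] v=[-0.3800]
Step 2: x=[7.4750] v=[-0.7448]
Step 3: x=[7.2590] v=[-1.0798]
Step 4: x=[6.9847] v=[-1.3716]
Step 5: x=[6.6630] v=[-1.6085]
Step 6: x=[6.3068] v=[-1.7811]
Step 7: x=[5.9303] v=[-1.8825]
Step 8: x=[5.5486] v=[-1.9086]
Step 9: x=[5.1769] v=[-1.8583]
Step 10: x=[4.8302] v=[-1.7337]
Step 11: x=[4.5223] v=[-1.5397]
Step 12: x=[4.2655] v=[-1.2842]
Step 13: x=[4.0700] v=[-0.9773]
Step 14: x=[3.9437] v=[-0.6313]
Step 15: x=[3.8917] v=[-0.2600]
Step 16: x=[3.9160] v=[0.1217]
First v>=0 after going negative at step 16, time=3.2000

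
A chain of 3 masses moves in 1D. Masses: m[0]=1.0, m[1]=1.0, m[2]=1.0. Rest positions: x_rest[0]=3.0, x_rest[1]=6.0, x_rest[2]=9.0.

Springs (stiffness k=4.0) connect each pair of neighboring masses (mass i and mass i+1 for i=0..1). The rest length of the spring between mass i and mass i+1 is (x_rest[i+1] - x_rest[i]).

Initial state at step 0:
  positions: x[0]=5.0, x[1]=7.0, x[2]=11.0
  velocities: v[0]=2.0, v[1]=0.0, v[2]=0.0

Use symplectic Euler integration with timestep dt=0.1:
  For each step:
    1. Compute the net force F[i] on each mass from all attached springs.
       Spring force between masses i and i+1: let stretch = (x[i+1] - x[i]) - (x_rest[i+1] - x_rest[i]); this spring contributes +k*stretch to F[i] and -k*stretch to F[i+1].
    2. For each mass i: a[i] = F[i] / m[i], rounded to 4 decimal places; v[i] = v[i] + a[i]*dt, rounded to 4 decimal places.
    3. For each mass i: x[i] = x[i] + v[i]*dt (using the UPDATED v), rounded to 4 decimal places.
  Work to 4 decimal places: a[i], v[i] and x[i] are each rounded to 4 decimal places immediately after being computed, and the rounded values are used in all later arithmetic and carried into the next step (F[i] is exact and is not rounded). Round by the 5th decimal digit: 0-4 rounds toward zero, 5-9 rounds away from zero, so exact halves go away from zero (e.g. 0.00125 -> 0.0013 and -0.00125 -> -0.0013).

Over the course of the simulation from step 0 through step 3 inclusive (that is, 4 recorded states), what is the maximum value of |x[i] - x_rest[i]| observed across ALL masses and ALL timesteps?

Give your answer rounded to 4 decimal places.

Step 0: x=[5.0000 7.0000 11.0000] v=[2.0000 0.0000 0.0000]
Step 1: x=[5.1600 7.0800 10.9600] v=[1.6000 0.8000 -0.4000]
Step 2: x=[5.2768 7.2384 10.8848] v=[1.1680 1.5840 -0.7520]
Step 3: x=[5.3521 7.4642 10.7837] v=[0.7526 2.2579 -1.0106]
Max displacement = 2.3521

Answer: 2.3521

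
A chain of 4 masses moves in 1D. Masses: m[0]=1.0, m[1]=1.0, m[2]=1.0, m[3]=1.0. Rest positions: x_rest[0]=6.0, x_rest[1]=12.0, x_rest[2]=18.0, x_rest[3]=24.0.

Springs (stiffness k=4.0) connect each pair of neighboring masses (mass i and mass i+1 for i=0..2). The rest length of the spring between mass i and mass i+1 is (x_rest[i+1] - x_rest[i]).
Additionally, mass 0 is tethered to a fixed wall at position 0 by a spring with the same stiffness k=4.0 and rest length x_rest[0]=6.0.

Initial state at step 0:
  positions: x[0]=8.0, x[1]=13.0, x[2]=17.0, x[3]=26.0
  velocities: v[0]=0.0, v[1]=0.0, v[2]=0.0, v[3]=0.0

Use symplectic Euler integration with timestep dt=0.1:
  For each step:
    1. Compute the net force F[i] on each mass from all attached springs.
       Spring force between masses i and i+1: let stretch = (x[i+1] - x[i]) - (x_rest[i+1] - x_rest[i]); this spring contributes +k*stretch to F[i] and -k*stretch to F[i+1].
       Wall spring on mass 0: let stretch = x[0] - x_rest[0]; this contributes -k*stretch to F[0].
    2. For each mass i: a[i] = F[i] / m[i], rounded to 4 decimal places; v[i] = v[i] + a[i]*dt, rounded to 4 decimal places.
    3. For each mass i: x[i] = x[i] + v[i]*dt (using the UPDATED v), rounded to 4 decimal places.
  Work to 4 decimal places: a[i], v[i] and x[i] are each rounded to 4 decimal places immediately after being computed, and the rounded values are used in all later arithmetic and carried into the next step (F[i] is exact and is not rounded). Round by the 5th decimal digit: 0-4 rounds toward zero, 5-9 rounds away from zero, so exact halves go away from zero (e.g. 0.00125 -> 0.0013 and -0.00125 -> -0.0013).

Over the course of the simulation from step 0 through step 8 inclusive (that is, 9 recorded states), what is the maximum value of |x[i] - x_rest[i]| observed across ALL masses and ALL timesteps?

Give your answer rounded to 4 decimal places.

Step 0: x=[8.0000 13.0000 17.0000 26.0000] v=[0.0000 0.0000 0.0000 0.0000]
Step 1: x=[7.8800 12.9600 17.2000 25.8800] v=[-1.2000 -0.4000 2.0000 -1.2000]
Step 2: x=[7.6480 12.8864 17.5776 25.6528] v=[-2.3200 -0.7360 3.7760 -2.2720]
Step 3: x=[7.3196 12.7909 18.0906 25.3426] v=[-3.2838 -0.9549 5.1296 -3.1021]
Step 4: x=[6.9173 12.6886 18.6817 24.9823] v=[-4.0231 -1.0235 5.9105 -3.6029]
Step 5: x=[6.4692 12.5951 19.2851 24.6100] v=[-4.4815 -0.9348 6.0335 -3.7231]
Step 6: x=[6.0073 12.5242 19.8339 24.2647] v=[-4.6188 -0.7092 5.4875 -3.4531]
Step 7: x=[5.5658 12.4850 20.2675 23.9822] v=[-4.4150 -0.3921 4.3359 -2.8254]
Step 8: x=[5.1784 12.4803 20.5384 23.7911] v=[-3.8736 -0.0468 2.7088 -1.9113]
Max displacement = 2.5384

Answer: 2.5384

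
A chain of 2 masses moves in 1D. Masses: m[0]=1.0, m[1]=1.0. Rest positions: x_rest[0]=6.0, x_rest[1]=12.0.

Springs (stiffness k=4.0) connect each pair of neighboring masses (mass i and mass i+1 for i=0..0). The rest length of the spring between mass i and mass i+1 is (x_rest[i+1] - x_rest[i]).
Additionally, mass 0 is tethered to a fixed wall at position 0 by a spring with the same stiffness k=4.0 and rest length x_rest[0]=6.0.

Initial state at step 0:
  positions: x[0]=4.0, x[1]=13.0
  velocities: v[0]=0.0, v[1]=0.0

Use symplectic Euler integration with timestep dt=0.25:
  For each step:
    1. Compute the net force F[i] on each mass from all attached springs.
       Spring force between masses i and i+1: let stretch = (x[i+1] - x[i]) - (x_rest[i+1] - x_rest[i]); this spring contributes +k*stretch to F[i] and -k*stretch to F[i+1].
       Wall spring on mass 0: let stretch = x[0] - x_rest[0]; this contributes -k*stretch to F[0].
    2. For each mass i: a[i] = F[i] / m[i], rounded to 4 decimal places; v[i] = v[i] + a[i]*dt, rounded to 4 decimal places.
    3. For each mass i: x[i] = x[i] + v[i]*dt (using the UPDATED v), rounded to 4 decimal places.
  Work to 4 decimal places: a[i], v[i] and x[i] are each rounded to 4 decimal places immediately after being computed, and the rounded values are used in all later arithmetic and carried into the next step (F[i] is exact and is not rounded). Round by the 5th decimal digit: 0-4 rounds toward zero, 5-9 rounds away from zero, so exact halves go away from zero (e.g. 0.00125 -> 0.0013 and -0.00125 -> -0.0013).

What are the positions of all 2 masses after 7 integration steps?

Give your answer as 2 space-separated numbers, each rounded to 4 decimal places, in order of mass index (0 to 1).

Step 0: x=[4.0000 13.0000] v=[0.0000 0.0000]
Step 1: x=[5.2500 12.2500] v=[5.0000 -3.0000]
Step 2: x=[6.9375 11.2500] v=[6.7500 -4.0000]
Step 3: x=[7.9688 10.6719] v=[4.1250 -2.3125]
Step 4: x=[7.6836 10.9180] v=[-1.1407 0.9844]
Step 5: x=[6.2861 11.8555] v=[-5.5899 3.7500]
Step 6: x=[4.7095 12.9007] v=[-6.3066 4.1806]
Step 7: x=[4.0033 13.3981] v=[-2.8249 1.9894]

Answer: 4.0033 13.3981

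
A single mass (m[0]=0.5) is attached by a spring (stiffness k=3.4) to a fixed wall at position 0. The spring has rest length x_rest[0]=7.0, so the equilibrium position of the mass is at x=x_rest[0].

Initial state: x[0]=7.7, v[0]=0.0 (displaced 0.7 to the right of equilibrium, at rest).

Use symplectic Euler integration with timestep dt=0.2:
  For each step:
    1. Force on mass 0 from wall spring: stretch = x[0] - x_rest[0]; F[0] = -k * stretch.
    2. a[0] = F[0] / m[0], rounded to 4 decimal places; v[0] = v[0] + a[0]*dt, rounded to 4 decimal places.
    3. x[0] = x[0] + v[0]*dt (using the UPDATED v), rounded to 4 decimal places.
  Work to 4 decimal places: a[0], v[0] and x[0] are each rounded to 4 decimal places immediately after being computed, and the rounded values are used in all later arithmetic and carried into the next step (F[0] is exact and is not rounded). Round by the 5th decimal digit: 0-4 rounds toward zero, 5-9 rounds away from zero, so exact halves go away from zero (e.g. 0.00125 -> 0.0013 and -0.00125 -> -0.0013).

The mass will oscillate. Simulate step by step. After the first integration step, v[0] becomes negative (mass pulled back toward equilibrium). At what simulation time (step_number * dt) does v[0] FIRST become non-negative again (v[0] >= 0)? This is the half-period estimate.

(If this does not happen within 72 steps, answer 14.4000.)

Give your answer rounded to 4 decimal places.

Step 0: x=[7.7000] v=[0.0000]
Step 1: x=[7.5096] v=[-0.9520]
Step 2: x=[7.1806] v=[-1.6451]
Step 3: x=[6.8025] v=[-1.8907]
Step 4: x=[6.4781] v=[-1.6221]
Step 5: x=[6.2956] v=[-0.9123]
Step 6: x=[6.3047] v=[0.0457]
First v>=0 after going negative at step 6, time=1.2000

Answer: 1.2000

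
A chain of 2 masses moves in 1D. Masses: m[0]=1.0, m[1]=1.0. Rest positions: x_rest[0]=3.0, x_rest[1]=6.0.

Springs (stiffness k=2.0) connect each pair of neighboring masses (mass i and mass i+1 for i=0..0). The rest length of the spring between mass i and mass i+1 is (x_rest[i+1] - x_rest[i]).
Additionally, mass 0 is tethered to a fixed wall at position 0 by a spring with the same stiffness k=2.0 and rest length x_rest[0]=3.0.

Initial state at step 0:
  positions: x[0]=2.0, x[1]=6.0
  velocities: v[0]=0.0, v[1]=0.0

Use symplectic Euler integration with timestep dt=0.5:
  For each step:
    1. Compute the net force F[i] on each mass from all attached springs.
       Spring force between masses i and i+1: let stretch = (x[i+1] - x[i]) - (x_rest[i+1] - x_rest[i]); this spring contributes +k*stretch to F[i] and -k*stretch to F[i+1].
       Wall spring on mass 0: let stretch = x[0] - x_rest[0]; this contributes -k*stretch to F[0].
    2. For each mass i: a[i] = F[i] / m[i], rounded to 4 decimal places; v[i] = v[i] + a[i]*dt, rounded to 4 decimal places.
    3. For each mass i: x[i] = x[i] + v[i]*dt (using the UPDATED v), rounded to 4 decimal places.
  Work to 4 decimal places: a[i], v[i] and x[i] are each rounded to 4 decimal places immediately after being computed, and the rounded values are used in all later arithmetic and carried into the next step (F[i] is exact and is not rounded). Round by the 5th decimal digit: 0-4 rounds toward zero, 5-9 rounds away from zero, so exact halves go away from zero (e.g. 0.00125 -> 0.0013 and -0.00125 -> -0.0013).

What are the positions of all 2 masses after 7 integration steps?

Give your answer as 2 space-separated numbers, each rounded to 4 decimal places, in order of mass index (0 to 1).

Answer: 4.1250 5.9298

Derivation:
Step 0: x=[2.0000 6.0000] v=[0.0000 0.0000]
Step 1: x=[3.0000 5.5000] v=[2.0000 -1.0000]
Step 2: x=[3.7500 5.2500] v=[1.5000 -0.5000]
Step 3: x=[3.3750 5.7500] v=[-0.7500 1.0000]
Step 4: x=[2.5000 6.5625] v=[-1.7500 1.6250]
Step 5: x=[2.4063 6.8438] v=[-0.1875 0.5625]
Step 6: x=[3.3282 6.4063] v=[1.8437 -0.8750]
Step 7: x=[4.1250 5.9298] v=[1.5936 -0.9531]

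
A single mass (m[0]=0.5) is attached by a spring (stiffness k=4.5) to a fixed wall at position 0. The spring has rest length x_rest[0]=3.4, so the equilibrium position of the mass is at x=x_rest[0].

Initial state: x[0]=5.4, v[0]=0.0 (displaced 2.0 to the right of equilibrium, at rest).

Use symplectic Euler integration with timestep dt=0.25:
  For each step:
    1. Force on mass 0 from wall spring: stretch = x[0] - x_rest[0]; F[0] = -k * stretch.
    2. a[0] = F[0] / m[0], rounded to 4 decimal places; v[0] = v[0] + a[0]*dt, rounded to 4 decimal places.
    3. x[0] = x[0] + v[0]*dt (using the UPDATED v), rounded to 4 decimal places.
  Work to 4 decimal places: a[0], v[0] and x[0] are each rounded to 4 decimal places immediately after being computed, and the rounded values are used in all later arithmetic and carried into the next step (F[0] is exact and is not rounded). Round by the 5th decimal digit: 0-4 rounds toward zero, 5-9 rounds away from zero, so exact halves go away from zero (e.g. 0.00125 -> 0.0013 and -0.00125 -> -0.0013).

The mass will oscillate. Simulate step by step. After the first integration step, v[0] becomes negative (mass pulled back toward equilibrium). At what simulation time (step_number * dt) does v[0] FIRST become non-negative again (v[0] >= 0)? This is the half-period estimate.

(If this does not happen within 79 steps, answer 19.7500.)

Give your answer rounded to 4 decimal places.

Step 0: x=[5.4000] v=[0.0000]
Step 1: x=[4.2750] v=[-4.5000]
Step 2: x=[2.6578] v=[-6.4688]
Step 3: x=[1.4581] v=[-4.7989]
Step 4: x=[1.3507] v=[-0.4296]
Step 5: x=[2.3960] v=[4.1813]
First v>=0 after going negative at step 5, time=1.2500

Answer: 1.2500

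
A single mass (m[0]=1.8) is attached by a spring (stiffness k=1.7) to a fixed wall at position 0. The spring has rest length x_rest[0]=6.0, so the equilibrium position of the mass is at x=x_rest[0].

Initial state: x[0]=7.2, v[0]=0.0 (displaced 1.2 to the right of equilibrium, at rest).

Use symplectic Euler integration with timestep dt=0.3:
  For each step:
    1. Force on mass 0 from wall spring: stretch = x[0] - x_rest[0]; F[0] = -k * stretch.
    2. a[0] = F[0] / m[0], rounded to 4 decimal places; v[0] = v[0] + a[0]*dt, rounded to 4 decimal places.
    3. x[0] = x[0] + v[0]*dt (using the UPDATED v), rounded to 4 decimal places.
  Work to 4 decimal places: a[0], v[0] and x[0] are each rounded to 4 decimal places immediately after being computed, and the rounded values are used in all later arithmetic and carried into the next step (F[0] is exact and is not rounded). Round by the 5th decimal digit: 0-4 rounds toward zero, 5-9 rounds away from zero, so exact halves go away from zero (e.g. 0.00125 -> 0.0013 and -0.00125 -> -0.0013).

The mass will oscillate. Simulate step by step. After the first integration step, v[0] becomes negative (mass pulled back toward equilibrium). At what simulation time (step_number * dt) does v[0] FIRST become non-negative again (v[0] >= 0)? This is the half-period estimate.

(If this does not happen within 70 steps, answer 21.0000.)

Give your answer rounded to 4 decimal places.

Answer: 3.3000

Derivation:
Step 0: x=[7.2000] v=[0.0000]
Step 1: x=[7.0980] v=[-0.3400]
Step 2: x=[6.9027] v=[-0.6511]
Step 3: x=[6.6306] v=[-0.9069]
Step 4: x=[6.3049] v=[-1.0856]
Step 5: x=[5.9533] v=[-1.1720]
Step 6: x=[5.6057] v=[-1.1588]
Step 7: x=[5.2916] v=[-1.0471]
Step 8: x=[5.0377] v=[-0.8464]
Step 9: x=[4.8656] v=[-0.5738]
Step 10: x=[4.7899] v=[-0.2524]
Step 11: x=[4.8171] v=[0.0905]
First v>=0 after going negative at step 11, time=3.3000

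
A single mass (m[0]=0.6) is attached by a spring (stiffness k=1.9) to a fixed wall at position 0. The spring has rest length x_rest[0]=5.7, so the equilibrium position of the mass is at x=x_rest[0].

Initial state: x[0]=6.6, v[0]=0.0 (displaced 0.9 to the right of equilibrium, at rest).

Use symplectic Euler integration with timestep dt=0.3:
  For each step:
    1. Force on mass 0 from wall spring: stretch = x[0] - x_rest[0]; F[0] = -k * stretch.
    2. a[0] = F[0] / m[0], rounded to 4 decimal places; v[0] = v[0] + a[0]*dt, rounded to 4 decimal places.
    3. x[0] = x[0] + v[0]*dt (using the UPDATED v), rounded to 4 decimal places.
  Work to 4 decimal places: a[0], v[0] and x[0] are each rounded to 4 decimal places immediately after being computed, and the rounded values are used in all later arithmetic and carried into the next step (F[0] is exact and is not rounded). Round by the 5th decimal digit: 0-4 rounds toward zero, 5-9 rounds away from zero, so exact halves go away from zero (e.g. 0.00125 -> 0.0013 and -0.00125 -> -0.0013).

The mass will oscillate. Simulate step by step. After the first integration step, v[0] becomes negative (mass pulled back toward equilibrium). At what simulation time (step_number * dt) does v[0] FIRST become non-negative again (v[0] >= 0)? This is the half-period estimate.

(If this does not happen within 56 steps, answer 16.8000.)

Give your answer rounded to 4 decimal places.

Answer: 1.8000

Derivation:
Step 0: x=[6.6000] v=[0.0000]
Step 1: x=[6.3435] v=[-0.8550]
Step 2: x=[5.9036] v=[-1.4663]
Step 3: x=[5.4057] v=[-1.6597]
Step 4: x=[4.9917] v=[-1.3801]
Step 5: x=[4.7795] v=[-0.7072]
Step 6: x=[4.8297] v=[0.1673]
First v>=0 after going negative at step 6, time=1.8000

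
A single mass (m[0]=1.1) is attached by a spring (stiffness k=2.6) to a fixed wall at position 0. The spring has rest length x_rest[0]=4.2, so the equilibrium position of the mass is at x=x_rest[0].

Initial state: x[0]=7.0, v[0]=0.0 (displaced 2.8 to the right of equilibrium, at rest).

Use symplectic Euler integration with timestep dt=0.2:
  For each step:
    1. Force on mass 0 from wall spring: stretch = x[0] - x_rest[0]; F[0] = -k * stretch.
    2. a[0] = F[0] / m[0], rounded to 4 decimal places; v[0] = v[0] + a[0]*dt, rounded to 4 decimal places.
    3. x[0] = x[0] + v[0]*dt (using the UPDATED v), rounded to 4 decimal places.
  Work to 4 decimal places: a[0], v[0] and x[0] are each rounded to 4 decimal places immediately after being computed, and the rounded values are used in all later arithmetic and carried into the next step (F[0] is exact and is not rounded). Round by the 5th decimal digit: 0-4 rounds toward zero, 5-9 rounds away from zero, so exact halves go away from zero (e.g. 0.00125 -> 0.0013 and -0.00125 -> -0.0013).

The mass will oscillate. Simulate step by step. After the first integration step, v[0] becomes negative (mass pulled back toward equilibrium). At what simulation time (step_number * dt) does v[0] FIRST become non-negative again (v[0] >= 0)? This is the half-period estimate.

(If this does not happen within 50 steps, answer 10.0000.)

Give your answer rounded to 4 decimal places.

Answer: 2.2000

Derivation:
Step 0: x=[7.0000] v=[0.0000]
Step 1: x=[6.7353] v=[-1.3236]
Step 2: x=[6.2309] v=[-2.5221]
Step 3: x=[5.5345] v=[-3.4822]
Step 4: x=[4.7119] v=[-4.1131]
Step 5: x=[3.8409] v=[-4.3551]
Step 6: x=[3.0038] v=[-4.1853]
Step 7: x=[2.2798] v=[-3.6198]
Step 8: x=[1.7374] v=[-2.7121]
Step 9: x=[1.4278] v=[-1.5480]
Step 10: x=[1.3803] v=[-0.2375]
Step 11: x=[1.5994] v=[1.0954]
First v>=0 after going negative at step 11, time=2.2000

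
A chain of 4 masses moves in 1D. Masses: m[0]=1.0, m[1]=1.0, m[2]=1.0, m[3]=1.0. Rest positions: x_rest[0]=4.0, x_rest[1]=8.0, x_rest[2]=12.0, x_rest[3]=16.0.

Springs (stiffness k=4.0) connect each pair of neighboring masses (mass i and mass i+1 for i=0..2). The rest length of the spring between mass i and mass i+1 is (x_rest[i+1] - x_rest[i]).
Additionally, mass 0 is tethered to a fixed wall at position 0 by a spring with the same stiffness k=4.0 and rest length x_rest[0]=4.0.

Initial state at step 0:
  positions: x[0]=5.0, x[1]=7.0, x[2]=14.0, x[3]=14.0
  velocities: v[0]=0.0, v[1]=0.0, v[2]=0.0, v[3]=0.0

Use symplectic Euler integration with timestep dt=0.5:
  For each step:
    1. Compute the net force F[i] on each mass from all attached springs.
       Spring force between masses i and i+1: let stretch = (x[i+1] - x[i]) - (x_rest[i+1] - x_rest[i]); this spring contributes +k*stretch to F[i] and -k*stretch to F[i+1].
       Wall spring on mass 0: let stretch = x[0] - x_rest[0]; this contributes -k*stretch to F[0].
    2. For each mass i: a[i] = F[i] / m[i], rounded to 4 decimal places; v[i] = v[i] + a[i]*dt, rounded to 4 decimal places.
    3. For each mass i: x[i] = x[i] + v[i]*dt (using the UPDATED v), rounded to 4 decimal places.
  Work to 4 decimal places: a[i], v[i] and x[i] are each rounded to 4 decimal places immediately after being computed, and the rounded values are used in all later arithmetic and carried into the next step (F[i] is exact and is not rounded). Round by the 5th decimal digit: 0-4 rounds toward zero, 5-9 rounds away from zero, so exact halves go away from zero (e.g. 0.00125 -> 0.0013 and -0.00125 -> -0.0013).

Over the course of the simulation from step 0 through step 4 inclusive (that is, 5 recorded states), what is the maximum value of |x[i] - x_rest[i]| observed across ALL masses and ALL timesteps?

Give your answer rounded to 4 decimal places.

Answer: 6.0000

Derivation:
Step 0: x=[5.0000 7.0000 14.0000 14.0000] v=[0.0000 0.0000 0.0000 0.0000]
Step 1: x=[2.0000 12.0000 7.0000 18.0000] v=[-6.0000 10.0000 -14.0000 8.0000]
Step 2: x=[7.0000 2.0000 16.0000 15.0000] v=[10.0000 -20.0000 18.0000 -6.0000]
Step 3: x=[0.0000 11.0000 10.0000 17.0000] v=[-14.0000 18.0000 -12.0000 4.0000]
Step 4: x=[4.0000 8.0000 12.0000 16.0000] v=[8.0000 -6.0000 4.0000 -2.0000]
Max displacement = 6.0000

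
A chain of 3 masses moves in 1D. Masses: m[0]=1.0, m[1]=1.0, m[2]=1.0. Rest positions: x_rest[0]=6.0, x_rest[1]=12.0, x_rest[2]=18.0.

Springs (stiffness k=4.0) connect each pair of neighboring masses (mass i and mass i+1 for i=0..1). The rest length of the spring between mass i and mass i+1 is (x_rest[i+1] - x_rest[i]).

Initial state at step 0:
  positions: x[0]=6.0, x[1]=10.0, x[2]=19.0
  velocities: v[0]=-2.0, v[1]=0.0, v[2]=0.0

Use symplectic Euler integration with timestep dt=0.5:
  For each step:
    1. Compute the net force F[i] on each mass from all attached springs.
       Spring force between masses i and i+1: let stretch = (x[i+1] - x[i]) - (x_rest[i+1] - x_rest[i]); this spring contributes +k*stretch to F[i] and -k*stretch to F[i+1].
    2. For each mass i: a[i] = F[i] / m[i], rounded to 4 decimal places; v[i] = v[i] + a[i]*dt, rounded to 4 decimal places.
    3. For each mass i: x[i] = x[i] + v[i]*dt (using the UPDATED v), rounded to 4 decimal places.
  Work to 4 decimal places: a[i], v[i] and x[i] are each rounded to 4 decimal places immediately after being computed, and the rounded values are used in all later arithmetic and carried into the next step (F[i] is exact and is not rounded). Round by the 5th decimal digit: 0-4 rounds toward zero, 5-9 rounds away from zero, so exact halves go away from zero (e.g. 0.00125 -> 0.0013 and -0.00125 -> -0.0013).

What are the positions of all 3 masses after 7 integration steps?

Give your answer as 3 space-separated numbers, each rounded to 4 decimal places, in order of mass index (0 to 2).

Step 0: x=[6.0000 10.0000 19.0000] v=[-2.0000 0.0000 0.0000]
Step 1: x=[3.0000 15.0000 16.0000] v=[-6.0000 10.0000 -6.0000]
Step 2: x=[6.0000 9.0000 18.0000] v=[6.0000 -12.0000 4.0000]
Step 3: x=[6.0000 9.0000 17.0000] v=[0.0000 0.0000 -2.0000]
Step 4: x=[3.0000 14.0000 14.0000] v=[-6.0000 10.0000 -6.0000]
Step 5: x=[5.0000 8.0000 17.0000] v=[4.0000 -12.0000 6.0000]
Step 6: x=[4.0000 8.0000 17.0000] v=[-2.0000 0.0000 0.0000]
Step 7: x=[1.0000 13.0000 14.0000] v=[-6.0000 10.0000 -6.0000]

Answer: 1.0000 13.0000 14.0000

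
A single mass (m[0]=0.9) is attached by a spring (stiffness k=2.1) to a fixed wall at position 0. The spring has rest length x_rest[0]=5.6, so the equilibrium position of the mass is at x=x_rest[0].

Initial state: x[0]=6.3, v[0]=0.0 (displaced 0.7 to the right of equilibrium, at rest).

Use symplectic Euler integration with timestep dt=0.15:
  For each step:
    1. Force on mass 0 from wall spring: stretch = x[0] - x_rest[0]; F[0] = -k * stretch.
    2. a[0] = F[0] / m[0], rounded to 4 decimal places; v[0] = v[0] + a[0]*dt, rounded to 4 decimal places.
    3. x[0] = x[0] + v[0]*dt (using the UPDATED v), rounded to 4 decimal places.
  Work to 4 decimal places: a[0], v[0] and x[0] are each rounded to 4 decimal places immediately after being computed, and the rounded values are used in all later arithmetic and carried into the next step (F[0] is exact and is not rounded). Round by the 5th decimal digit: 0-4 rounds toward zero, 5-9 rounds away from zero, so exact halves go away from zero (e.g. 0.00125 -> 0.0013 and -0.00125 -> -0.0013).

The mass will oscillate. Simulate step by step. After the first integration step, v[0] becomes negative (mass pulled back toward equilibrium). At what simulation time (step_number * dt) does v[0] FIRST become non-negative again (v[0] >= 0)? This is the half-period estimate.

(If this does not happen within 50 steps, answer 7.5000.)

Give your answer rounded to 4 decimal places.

Step 0: x=[6.3000] v=[0.0000]
Step 1: x=[6.2633] v=[-0.2450]
Step 2: x=[6.1917] v=[-0.4772]
Step 3: x=[6.0891] v=[-0.6843]
Step 4: x=[5.9608] v=[-0.8555]
Step 5: x=[5.8135] v=[-0.9818]
Step 6: x=[5.6550] v=[-1.0565]
Step 7: x=[5.4936] v=[-1.0757]
Step 8: x=[5.3378] v=[-1.0385]
Step 9: x=[5.1958] v=[-0.9467]
Step 10: x=[5.0750] v=[-0.8052]
Step 11: x=[4.9818] v=[-0.6215]
Step 12: x=[4.9210] v=[-0.4051]
Step 13: x=[4.8959] v=[-0.1675]
Step 14: x=[4.9077] v=[0.0789]
First v>=0 after going negative at step 14, time=2.1000

Answer: 2.1000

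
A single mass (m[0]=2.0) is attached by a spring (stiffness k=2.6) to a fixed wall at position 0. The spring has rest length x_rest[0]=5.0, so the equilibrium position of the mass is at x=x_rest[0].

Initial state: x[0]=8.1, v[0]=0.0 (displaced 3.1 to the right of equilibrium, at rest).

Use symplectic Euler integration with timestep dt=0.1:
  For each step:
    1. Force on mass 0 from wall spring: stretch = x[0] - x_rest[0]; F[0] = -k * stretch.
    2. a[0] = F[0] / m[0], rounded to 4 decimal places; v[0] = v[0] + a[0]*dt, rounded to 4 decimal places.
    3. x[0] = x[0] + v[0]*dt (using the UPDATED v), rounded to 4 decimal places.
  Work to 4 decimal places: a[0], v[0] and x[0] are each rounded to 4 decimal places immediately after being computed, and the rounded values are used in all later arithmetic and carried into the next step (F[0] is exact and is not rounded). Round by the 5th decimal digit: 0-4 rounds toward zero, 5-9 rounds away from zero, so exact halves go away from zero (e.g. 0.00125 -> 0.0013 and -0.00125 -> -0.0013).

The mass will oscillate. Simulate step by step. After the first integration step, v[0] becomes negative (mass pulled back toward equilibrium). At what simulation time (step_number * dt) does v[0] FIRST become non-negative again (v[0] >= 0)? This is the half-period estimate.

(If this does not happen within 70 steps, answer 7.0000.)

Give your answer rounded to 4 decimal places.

Answer: 2.8000

Derivation:
Step 0: x=[8.1000] v=[0.0000]
Step 1: x=[8.0597] v=[-0.4030]
Step 2: x=[7.9796] v=[-0.8008]
Step 3: x=[7.8608] v=[-1.1882]
Step 4: x=[7.7048] v=[-1.5601]
Step 5: x=[7.5136] v=[-1.9117]
Step 6: x=[7.2898] v=[-2.2385]
Step 7: x=[7.0362] v=[-2.5362]
Step 8: x=[6.7561] v=[-2.8009]
Step 9: x=[6.4532] v=[-3.0292]
Step 10: x=[6.1314] v=[-3.2181]
Step 11: x=[5.7949] v=[-3.3652]
Step 12: x=[5.4481] v=[-3.4685]
Step 13: x=[5.0954] v=[-3.5268]
Step 14: x=[4.7415] v=[-3.5392]
Step 15: x=[4.3909] v=[-3.5056]
Step 16: x=[4.0483] v=[-3.4264]
Step 17: x=[3.7180] v=[-3.3027]
Step 18: x=[3.4044] v=[-3.1360]
Step 19: x=[3.1115] v=[-2.9286]
Step 20: x=[2.8432] v=[-2.6831]
Step 21: x=[2.6029] v=[-2.4027]
Step 22: x=[2.3938] v=[-2.0911]
Step 23: x=[2.2186] v=[-1.7523]
Step 24: x=[2.0795] v=[-1.3907]
Step 25: x=[1.9784] v=[-1.0110]
Step 26: x=[1.9166] v=[-0.6182]
Step 27: x=[1.8949] v=[-0.2174]
Step 28: x=[1.9135] v=[0.1863]
First v>=0 after going negative at step 28, time=2.8000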